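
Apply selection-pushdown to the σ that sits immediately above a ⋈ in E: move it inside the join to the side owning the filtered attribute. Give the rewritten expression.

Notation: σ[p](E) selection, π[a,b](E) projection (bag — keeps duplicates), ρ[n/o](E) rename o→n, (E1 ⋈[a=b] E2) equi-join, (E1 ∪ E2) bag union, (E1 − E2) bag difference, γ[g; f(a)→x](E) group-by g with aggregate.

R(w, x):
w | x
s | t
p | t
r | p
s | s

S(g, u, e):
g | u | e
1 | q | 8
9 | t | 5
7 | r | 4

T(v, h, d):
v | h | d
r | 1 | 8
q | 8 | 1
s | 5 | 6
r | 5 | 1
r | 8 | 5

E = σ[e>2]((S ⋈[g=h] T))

σ filters on e, owned by the left side.
E' = (σ[e>2](S) ⋈[g=h] T)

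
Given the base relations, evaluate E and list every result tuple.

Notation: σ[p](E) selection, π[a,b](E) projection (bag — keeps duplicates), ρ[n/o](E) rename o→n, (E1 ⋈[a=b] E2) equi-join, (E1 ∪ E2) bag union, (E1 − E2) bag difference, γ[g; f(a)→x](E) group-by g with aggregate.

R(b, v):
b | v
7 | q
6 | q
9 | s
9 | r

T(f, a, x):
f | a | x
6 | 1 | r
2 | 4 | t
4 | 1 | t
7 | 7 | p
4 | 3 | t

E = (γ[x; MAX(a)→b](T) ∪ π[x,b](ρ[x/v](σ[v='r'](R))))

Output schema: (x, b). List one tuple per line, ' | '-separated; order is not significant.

Subexpression sizes:
  T → 5
  γ[x; MAX(a)→b](T) → 3
  R → 4
  σ[v='r'](R) → 1
  ρ[x/v](σ[v='r'](R)) → 1
  π[x,b](ρ[x/v](σ[v='r'](R))) → 1
  (γ[x; MAX(a)→b](T) ∪ π[x,b](ρ[x/v](σ[v='r'](R)))) → 4

== RESULT ==
x | b
p | 7
r | 1
r | 9
t | 4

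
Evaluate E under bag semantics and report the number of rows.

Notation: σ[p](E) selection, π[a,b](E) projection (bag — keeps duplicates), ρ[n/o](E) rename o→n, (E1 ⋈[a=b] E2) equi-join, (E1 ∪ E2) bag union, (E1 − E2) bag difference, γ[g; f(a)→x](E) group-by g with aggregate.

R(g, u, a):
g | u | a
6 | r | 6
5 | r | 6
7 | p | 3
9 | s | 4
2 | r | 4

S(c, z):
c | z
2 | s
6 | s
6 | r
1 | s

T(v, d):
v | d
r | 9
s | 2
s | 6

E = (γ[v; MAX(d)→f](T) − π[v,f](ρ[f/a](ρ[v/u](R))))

Per-node cardinality:
  T → 3
  γ[v; MAX(d)→f](T) → 2
  R → 5
  ρ[v/u](R) → 5
  ρ[f/a](ρ[v/u](R)) → 5
  π[v,f](ρ[f/a](ρ[v/u](R))) → 5
  (γ[v; MAX(d)→f](T) − π[v,f](ρ[f/a](ρ[v/u](R)))) → 2

|E| = 2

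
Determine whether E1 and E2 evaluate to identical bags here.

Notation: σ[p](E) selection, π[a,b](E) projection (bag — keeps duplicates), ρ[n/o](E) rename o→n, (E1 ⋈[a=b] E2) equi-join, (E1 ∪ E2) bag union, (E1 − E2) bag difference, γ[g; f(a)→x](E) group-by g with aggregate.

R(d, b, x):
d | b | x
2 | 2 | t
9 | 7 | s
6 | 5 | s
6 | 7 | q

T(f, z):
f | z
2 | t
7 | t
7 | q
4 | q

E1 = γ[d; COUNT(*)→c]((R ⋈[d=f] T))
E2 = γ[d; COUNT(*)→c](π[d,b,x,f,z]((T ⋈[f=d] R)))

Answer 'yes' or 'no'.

E1 stepwise |·|:
  R → 4
  T → 4
  (R ⋈[d=f] T) → 1
  γ[d; COUNT(*)→c]((R ⋈[d=f] T)) → 1
E2 stepwise |·|:
  T → 4
  R → 4
  (T ⋈[f=d] R) → 1
  π[d,b,x,f,z]((T ⋈[f=d] R)) → 1
  γ[d; COUNT(*)→c](π[d,b,x,f,z]((T ⋈[f=d] R))) → 1

E1 and E2 produce the same multiset:
d | c
2 | 1

yes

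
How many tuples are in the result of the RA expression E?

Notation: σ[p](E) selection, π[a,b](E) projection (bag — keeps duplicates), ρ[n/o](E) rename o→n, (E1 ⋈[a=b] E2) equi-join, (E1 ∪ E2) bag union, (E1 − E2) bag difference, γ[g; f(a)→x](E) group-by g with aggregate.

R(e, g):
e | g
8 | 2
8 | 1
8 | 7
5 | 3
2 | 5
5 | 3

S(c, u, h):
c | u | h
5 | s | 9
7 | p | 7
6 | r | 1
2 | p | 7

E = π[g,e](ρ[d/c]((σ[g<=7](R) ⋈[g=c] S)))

Stepwise |·|:
  R → 6
  σ[g<=7](R) → 6
  S → 4
  (σ[g<=7](R) ⋈[g=c] S) → 3
  ρ[d/c]((σ[g<=7](R) ⋈[g=c] S)) → 3
  π[g,e](ρ[d/c]((σ[g<=7](R) ⋈[g=c] S))) → 3

|E| = 3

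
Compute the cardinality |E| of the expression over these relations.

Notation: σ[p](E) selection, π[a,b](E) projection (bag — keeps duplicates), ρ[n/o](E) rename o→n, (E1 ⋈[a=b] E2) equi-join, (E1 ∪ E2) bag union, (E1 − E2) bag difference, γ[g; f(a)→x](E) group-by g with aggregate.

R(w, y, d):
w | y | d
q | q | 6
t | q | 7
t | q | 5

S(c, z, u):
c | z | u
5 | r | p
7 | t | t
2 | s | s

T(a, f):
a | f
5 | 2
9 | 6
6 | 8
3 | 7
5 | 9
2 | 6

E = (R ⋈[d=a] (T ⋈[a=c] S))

Row counts bottom-up:
  R → 3
  T → 6
  S → 3
  (T ⋈[a=c] S) → 3
  (R ⋈[d=a] (T ⋈[a=c] S)) → 2

|E| = 2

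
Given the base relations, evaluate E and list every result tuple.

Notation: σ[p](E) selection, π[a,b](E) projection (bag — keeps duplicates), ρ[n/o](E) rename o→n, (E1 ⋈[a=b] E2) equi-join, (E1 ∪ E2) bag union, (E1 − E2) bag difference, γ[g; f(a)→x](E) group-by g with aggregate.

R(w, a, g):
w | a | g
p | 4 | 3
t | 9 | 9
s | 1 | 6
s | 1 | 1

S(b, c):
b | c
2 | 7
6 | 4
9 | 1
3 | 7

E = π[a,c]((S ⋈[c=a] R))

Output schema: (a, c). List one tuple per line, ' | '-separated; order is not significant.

Per-node cardinality:
  S → 4
  R → 4
  (S ⋈[c=a] R) → 3
  π[a,c]((S ⋈[c=a] R)) → 3

== RESULT ==
a | c
1 | 1
1 | 1
4 | 4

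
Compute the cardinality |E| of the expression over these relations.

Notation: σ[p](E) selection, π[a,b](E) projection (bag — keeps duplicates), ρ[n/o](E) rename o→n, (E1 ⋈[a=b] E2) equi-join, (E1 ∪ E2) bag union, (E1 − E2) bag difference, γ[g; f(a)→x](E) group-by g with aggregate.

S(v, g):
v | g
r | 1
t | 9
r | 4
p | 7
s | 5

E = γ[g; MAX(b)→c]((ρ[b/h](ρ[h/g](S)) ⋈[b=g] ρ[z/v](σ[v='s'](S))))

Row counts bottom-up:
  S → 5
  ρ[h/g](S) → 5
  ρ[b/h](ρ[h/g](S)) → 5
  S → 5
  σ[v='s'](S) → 1
  ρ[z/v](σ[v='s'](S)) → 1
  (ρ[b/h](ρ[h/g](S)) ⋈[b=g] ρ[z/v](σ[v='s'](S))) → 1
  γ[g; MAX(b)→c]((ρ[b/h](ρ[h/g](S)) ⋈[b=g] ρ[z/v](σ[v='s'](S)))) → 1

|E| = 1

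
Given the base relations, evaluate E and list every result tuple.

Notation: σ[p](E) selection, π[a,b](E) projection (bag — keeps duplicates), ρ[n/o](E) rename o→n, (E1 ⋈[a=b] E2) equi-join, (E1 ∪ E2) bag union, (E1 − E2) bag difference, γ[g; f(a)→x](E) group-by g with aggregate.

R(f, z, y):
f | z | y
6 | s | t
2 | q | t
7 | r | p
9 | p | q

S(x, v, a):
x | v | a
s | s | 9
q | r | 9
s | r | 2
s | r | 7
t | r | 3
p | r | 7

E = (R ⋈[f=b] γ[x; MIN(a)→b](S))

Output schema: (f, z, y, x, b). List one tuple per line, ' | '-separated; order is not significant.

Subexpression sizes:
  R → 4
  S → 6
  γ[x; MIN(a)→b](S) → 4
  (R ⋈[f=b] γ[x; MIN(a)→b](S)) → 3

== RESULT ==
f | z | y | x | b
2 | q | t | s | 2
7 | r | p | p | 7
9 | p | q | q | 9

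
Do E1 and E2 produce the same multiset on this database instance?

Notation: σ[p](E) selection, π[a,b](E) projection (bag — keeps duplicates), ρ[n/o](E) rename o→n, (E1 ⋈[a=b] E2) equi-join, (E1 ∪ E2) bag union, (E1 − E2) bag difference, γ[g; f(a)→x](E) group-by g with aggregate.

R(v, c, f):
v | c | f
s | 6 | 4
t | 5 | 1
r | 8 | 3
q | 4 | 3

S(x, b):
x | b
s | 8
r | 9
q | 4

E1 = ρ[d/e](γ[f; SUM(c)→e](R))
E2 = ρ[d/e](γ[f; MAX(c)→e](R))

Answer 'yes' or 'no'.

E1 per-node cardinality:
  R → 4
  γ[f; SUM(c)→e](R) → 3
  ρ[d/e](γ[f; SUM(c)→e](R)) → 3
E2 per-node cardinality:
  R → 4
  γ[f; MAX(c)→e](R) → 3
  ρ[d/e](γ[f; MAX(c)→e](R)) → 3

E1 result:
f | d
1 | 5
3 | 12
4 | 6
E2 result:
f | d
1 | 5
3 | 8
4 | 6
Witness: (3, 8) appears 0× in E1 but 1× in E2.

no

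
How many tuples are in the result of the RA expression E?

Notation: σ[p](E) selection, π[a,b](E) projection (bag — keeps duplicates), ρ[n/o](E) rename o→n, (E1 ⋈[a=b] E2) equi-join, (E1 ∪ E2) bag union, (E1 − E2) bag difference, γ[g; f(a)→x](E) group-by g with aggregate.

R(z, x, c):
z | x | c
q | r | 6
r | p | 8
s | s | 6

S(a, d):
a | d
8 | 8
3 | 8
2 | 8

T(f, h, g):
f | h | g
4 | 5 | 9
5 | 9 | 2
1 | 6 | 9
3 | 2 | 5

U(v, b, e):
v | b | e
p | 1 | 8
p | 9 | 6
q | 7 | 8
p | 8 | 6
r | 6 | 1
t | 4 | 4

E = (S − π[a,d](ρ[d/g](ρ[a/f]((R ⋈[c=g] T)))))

Row counts bottom-up:
  S → 3
  R → 3
  T → 4
  (R ⋈[c=g] T) → 0
  ρ[a/f]((R ⋈[c=g] T)) → 0
  ρ[d/g](ρ[a/f]((R ⋈[c=g] T))) → 0
  π[a,d](ρ[d/g](ρ[a/f]((R ⋈[c=g] T)))) → 0
  (S − π[a,d](ρ[d/g](ρ[a/f]((R ⋈[c=g] T))))) → 3

|E| = 3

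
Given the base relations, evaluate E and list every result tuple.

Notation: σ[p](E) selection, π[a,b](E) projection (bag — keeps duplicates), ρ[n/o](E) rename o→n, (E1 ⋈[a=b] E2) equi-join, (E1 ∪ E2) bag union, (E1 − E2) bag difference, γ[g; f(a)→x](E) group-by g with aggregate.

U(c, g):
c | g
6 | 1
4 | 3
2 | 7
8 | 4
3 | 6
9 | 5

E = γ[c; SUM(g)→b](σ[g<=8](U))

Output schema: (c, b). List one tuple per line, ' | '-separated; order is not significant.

Subexpression sizes:
  U → 6
  σ[g<=8](U) → 6
  γ[c; SUM(g)→b](σ[g<=8](U)) → 6

== RESULT ==
c | b
2 | 7
3 | 6
4 | 3
6 | 1
8 | 4
9 | 5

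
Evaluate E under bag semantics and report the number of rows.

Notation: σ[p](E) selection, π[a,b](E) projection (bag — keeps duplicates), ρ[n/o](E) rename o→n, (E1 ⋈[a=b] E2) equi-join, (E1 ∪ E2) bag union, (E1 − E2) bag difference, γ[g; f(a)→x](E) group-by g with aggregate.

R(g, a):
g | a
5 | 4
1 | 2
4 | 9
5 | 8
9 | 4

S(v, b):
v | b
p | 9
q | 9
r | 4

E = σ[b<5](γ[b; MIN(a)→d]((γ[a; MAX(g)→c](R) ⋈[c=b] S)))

Subexpression sizes:
  R → 5
  γ[a; MAX(g)→c](R) → 4
  S → 3
  (γ[a; MAX(g)→c](R) ⋈[c=b] S) → 3
  γ[b; MIN(a)→d]((γ[a; MAX(g)→c](R) ⋈[c=b] S)) → 2
  σ[b<5](γ[b; MIN(a)→d]((γ[a; MAX(g)→c](R) ⋈[c=b] S))) → 1

|E| = 1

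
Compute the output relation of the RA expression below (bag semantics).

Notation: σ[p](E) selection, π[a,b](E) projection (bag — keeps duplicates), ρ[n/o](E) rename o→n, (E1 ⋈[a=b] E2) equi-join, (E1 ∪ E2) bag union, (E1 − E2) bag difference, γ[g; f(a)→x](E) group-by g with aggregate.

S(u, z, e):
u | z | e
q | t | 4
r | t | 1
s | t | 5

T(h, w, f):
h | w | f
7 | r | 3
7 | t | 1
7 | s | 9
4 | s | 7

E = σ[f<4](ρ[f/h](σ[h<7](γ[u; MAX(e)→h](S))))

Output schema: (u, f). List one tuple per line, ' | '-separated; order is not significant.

Stepwise |·|:
  S → 3
  γ[u; MAX(e)→h](S) → 3
  σ[h<7](γ[u; MAX(e)→h](S)) → 3
  ρ[f/h](σ[h<7](γ[u; MAX(e)→h](S))) → 3
  σ[f<4](ρ[f/h](σ[h<7](γ[u; MAX(e)→h](S)))) → 1

== RESULT ==
u | f
r | 1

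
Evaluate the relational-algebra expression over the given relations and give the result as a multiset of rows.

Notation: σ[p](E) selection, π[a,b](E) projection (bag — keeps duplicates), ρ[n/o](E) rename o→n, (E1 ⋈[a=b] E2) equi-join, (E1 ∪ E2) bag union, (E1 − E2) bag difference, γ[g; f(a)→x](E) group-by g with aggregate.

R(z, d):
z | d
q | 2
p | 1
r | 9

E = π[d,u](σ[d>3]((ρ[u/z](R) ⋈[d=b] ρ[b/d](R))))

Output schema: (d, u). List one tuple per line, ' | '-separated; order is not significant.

Subexpression sizes:
  R → 3
  ρ[u/z](R) → 3
  R → 3
  ρ[b/d](R) → 3
  (ρ[u/z](R) ⋈[d=b] ρ[b/d](R)) → 3
  σ[d>3]((ρ[u/z](R) ⋈[d=b] ρ[b/d](R))) → 1
  π[d,u](σ[d>3]((ρ[u/z](R) ⋈[d=b] ρ[b/d](R)))) → 1

== RESULT ==
d | u
9 | r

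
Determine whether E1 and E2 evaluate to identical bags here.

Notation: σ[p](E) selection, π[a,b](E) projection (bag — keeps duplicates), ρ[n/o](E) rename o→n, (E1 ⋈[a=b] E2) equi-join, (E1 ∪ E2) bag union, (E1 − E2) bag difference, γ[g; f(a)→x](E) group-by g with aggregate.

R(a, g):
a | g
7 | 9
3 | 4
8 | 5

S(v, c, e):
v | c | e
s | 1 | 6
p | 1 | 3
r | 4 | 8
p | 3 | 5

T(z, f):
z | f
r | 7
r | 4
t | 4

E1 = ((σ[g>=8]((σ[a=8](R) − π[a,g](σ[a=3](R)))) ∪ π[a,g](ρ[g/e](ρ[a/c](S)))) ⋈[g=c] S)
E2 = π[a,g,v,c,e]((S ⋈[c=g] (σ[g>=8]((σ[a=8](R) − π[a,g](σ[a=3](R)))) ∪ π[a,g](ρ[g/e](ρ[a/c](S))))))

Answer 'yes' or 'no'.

E1 subexpression sizes:
  R → 3
  σ[a=8](R) → 1
  R → 3
  σ[a=3](R) → 1
  π[a,g](σ[a=3](R)) → 1
  (σ[a=8](R) − π[a,g](σ[a=3](R))) → 1
  σ[g>=8]((σ[a=8](R) − π[a,g](σ[a=3](R)))) → 0
  S → 4
  ρ[a/c](S) → 4
  ρ[g/e](ρ[a/c](S)) → 4
  π[a,g](ρ[g/e](ρ[a/c](S))) → 4
  (σ[g>=8]((σ[a=8](R) − π[a,g](σ[a=3](R)))) ∪ π[a,g](ρ[g/e](ρ[a/c](S)))) → 4
  S → 4
  ((σ[g>=8]((σ[a=8](R) − π[a,g](σ[a=3](R)))) ∪ π[a,g](ρ[g/e](ρ[a/c](S)))) ⋈[g=c] S) → 1
E2 subexpression sizes:
  S → 4
  R → 3
  σ[a=8](R) → 1
  R → 3
  σ[a=3](R) → 1
  π[a,g](σ[a=3](R)) → 1
  (σ[a=8](R) − π[a,g](σ[a=3](R))) → 1
  σ[g>=8]((σ[a=8](R) − π[a,g](σ[a=3](R)))) → 0
  S → 4
  ρ[a/c](S) → 4
  ρ[g/e](ρ[a/c](S)) → 4
  π[a,g](ρ[g/e](ρ[a/c](S))) → 4
  (σ[g>=8]((σ[a=8](R) − π[a,g](σ[a=3](R)))) ∪ π[a,g](ρ[g/e](ρ[a/c](S)))) → 4
  (S ⋈[c=g] (σ[g>=8]((σ[a=8](R) − π[a,g](σ[a=3](R)))) ∪ π[a,g](ρ[g/e](ρ[a/c](S))))) → 1
  π[a,g,v,c,e]((S ⋈[c=g] (σ[g>=8]((σ[a=8](R) − π[a,g](σ[a=3](R)))) ∪ π[a,g](ρ[g/e](ρ[a/c](S)))))) → 1

E1 and E2 produce the same multiset:
a | g | v | c | e
1 | 3 | p | 3 | 5

yes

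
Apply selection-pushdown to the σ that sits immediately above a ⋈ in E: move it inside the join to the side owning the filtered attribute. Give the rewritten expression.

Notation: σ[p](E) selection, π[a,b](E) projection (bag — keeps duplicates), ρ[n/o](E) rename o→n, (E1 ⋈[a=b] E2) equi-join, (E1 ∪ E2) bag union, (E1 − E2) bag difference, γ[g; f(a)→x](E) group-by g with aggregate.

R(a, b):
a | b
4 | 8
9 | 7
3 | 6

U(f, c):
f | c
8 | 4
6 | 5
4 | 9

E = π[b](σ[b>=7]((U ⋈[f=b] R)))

σ filters on b, owned by the right side.
E' = π[b]((U ⋈[f=b] σ[b>=7](R)))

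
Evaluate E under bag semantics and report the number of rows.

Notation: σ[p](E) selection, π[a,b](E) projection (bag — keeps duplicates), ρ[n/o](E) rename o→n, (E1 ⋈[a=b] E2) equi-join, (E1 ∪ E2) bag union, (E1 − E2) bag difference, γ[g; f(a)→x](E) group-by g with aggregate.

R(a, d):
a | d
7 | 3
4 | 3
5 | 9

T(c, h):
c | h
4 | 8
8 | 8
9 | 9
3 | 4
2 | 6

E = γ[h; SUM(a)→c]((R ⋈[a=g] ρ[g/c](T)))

Subexpression sizes:
  R → 3
  T → 5
  ρ[g/c](T) → 5
  (R ⋈[a=g] ρ[g/c](T)) → 1
  γ[h; SUM(a)→c]((R ⋈[a=g] ρ[g/c](T))) → 1

|E| = 1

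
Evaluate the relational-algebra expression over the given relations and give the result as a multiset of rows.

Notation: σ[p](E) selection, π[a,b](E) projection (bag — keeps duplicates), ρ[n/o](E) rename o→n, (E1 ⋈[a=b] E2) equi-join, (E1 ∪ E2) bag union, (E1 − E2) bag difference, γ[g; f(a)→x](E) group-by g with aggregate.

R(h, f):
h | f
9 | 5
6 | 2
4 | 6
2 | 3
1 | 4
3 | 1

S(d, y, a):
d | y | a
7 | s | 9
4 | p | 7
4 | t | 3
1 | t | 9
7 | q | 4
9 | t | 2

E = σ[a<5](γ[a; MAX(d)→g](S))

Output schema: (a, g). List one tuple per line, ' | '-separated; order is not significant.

Subexpression sizes:
  S → 6
  γ[a; MAX(d)→g](S) → 5
  σ[a<5](γ[a; MAX(d)→g](S)) → 3

== RESULT ==
a | g
2 | 9
3 | 4
4 | 7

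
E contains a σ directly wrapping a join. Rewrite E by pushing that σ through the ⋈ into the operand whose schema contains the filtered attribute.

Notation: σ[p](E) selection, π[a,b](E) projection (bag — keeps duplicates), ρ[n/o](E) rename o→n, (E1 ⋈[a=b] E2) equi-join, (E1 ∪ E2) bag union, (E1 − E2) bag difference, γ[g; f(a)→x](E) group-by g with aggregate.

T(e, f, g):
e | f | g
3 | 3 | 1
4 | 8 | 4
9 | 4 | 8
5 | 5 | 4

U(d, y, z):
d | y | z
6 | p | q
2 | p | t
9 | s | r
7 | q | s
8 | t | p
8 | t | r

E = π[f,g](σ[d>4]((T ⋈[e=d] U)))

σ filters on d, owned by the right side.
E' = π[f,g]((T ⋈[e=d] σ[d>4](U)))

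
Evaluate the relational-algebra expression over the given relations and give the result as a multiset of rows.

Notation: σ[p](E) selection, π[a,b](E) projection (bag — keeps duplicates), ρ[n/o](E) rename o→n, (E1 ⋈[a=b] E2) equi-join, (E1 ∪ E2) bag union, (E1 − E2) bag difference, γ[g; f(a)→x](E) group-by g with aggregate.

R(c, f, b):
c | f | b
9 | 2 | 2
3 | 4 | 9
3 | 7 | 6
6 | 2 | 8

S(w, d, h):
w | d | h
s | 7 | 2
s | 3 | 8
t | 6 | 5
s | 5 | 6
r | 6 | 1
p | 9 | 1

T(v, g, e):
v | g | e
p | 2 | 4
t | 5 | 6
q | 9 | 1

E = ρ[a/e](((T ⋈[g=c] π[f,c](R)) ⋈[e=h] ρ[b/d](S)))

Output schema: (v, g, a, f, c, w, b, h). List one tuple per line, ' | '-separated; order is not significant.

Per-node cardinality:
  T → 3
  R → 4
  π[f,c](R) → 4
  (T ⋈[g=c] π[f,c](R)) → 1
  S → 6
  ρ[b/d](S) → 6
  ((T ⋈[g=c] π[f,c](R)) ⋈[e=h] ρ[b/d](S)) → 2
  ρ[a/e](((T ⋈[g=c] π[f,c](R)) ⋈[e=h] ρ[b/d](S))) → 2

== RESULT ==
v | g | a | f | c | w | b | h
q | 9 | 1 | 2 | 9 | p | 9 | 1
q | 9 | 1 | 2 | 9 | r | 6 | 1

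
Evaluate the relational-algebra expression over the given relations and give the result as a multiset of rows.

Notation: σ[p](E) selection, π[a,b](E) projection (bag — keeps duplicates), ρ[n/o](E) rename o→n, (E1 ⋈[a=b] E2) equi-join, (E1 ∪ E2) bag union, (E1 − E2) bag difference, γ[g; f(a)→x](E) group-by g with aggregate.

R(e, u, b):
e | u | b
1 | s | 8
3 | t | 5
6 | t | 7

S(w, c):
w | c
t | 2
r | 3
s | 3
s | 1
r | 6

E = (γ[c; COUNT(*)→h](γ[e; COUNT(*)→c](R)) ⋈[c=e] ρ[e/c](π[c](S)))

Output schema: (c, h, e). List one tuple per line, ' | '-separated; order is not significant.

Subexpression sizes:
  R → 3
  γ[e; COUNT(*)→c](R) → 3
  γ[c; COUNT(*)→h](γ[e; COUNT(*)→c](R)) → 1
  S → 5
  π[c](S) → 5
  ρ[e/c](π[c](S)) → 5
  (γ[c; COUNT(*)→h](γ[e; COUNT(*)→c](R)) ⋈[c=e] ρ[e/c](π[c](S))) → 1

== RESULT ==
c | h | e
1 | 3 | 1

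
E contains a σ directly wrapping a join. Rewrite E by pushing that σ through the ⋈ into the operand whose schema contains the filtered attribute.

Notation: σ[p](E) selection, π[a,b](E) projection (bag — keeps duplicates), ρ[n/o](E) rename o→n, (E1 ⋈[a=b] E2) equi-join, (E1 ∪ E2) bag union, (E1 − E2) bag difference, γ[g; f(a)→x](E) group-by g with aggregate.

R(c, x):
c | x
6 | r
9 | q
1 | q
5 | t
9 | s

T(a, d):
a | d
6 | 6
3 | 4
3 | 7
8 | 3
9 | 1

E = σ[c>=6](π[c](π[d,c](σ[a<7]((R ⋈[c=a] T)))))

σ filters on a, owned by the right side.
E' = σ[c>=6](π[c](π[d,c]((R ⋈[c=a] σ[a<7](T)))))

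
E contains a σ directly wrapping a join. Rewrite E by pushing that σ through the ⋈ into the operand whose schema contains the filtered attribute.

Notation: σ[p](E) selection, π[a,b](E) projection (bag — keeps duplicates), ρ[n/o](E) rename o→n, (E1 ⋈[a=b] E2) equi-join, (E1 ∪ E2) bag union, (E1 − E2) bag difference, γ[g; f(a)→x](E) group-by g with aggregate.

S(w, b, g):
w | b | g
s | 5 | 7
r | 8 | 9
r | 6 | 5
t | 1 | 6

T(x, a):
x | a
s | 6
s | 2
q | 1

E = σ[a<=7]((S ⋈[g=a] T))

σ filters on a, owned by the right side.
E' = (S ⋈[g=a] σ[a<=7](T))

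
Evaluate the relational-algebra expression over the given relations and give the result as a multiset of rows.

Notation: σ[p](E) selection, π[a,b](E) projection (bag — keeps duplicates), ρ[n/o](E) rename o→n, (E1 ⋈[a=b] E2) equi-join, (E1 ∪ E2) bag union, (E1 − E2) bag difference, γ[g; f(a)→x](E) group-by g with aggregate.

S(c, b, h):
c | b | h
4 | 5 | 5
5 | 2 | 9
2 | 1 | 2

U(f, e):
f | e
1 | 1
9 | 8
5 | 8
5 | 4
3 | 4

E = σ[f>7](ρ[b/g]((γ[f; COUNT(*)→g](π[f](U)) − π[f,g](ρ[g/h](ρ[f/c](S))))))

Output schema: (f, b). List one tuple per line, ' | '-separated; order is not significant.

Subexpression sizes:
  U → 5
  π[f](U) → 5
  γ[f; COUNT(*)→g](π[f](U)) → 4
  S → 3
  ρ[f/c](S) → 3
  ρ[g/h](ρ[f/c](S)) → 3
  π[f,g](ρ[g/h](ρ[f/c](S))) → 3
  (γ[f; COUNT(*)→g](π[f](U)) − π[f,g](ρ[g/h](ρ[f/c](S)))) → 4
  ρ[b/g]((γ[f; COUNT(*)→g](π[f](U)) − π[f,g](ρ[g/h](ρ[f/c](S))))) → 4
  σ[f>7](ρ[b/g]((γ[f; COUNT(*)→g](π[f](U)) − π[f,g](ρ[g/h](ρ[f/c](S)))))) → 1

== RESULT ==
f | b
9 | 1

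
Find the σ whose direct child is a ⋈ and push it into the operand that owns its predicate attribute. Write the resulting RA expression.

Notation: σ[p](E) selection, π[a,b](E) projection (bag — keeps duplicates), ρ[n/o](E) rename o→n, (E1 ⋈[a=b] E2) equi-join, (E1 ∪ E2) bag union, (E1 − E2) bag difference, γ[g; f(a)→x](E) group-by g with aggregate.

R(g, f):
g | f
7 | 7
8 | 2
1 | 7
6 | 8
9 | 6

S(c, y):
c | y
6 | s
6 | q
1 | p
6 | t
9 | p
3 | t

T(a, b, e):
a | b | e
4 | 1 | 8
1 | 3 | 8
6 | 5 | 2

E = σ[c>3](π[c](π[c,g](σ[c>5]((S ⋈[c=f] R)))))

σ filters on c, owned by the left side.
E' = σ[c>3](π[c](π[c,g]((σ[c>5](S) ⋈[c=f] R))))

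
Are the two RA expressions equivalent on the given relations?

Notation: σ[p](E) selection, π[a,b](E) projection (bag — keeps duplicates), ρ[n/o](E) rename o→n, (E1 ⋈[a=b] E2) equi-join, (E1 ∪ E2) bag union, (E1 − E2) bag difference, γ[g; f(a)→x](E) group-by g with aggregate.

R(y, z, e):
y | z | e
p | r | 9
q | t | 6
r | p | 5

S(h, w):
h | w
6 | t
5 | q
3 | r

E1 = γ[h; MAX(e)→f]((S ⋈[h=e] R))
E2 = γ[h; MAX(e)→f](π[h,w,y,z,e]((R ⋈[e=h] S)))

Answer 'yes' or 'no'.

E1 subexpression sizes:
  S → 3
  R → 3
  (S ⋈[h=e] R) → 2
  γ[h; MAX(e)→f]((S ⋈[h=e] R)) → 2
E2 subexpression sizes:
  R → 3
  S → 3
  (R ⋈[e=h] S) → 2
  π[h,w,y,z,e]((R ⋈[e=h] S)) → 2
  γ[h; MAX(e)→f](π[h,w,y,z,e]((R ⋈[e=h] S))) → 2

E1 and E2 produce the same multiset:
h | f
5 | 5
6 | 6

yes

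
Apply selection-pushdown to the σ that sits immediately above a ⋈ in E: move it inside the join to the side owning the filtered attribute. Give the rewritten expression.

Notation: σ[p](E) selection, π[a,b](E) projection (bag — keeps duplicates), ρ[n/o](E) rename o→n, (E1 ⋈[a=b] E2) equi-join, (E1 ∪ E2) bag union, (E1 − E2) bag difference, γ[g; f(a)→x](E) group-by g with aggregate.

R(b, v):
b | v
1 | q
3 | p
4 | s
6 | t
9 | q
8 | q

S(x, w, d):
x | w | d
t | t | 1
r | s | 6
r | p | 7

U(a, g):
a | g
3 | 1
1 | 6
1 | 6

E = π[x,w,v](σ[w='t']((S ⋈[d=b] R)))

σ filters on w, owned by the left side.
E' = π[x,w,v]((σ[w='t'](S) ⋈[d=b] R))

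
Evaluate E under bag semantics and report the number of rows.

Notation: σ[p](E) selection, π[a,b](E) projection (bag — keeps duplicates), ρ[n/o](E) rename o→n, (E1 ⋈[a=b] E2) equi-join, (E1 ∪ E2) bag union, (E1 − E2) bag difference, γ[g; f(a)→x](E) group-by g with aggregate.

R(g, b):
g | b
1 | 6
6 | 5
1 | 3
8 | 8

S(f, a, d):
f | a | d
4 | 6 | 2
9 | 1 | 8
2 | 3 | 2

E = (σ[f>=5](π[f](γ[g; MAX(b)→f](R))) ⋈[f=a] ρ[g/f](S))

Subexpression sizes:
  R → 4
  γ[g; MAX(b)→f](R) → 3
  π[f](γ[g; MAX(b)→f](R)) → 3
  σ[f>=5](π[f](γ[g; MAX(b)→f](R))) → 3
  S → 3
  ρ[g/f](S) → 3
  (σ[f>=5](π[f](γ[g; MAX(b)→f](R))) ⋈[f=a] ρ[g/f](S)) → 1

|E| = 1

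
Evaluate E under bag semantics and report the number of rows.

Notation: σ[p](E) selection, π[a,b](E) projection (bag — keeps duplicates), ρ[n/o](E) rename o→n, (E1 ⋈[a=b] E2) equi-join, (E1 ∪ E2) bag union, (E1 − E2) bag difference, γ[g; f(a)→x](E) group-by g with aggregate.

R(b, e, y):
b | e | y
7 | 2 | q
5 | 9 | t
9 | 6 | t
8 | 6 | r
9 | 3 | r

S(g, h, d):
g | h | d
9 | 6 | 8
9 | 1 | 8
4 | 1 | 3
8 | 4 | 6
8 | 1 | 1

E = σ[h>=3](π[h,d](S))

Subexpression sizes:
  S → 5
  π[h,d](S) → 5
  σ[h>=3](π[h,d](S)) → 2

|E| = 2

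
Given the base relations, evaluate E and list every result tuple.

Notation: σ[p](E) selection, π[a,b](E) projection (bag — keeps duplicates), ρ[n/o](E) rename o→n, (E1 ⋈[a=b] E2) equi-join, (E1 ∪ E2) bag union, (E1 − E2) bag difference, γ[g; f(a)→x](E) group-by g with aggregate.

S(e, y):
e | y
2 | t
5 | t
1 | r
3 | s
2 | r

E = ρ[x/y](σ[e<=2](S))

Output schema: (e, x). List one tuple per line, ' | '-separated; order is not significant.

Per-node cardinality:
  S → 5
  σ[e<=2](S) → 3
  ρ[x/y](σ[e<=2](S)) → 3

== RESULT ==
e | x
1 | r
2 | r
2 | t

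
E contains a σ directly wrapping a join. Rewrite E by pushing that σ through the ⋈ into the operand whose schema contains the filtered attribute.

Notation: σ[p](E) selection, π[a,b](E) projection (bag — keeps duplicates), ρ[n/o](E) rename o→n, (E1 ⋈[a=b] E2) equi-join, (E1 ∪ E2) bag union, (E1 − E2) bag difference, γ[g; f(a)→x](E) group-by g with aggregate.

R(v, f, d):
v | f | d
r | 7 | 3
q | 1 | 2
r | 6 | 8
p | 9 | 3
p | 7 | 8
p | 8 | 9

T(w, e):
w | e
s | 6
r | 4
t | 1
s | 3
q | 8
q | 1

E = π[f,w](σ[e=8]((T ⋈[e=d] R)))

σ filters on e, owned by the left side.
E' = π[f,w]((σ[e=8](T) ⋈[e=d] R))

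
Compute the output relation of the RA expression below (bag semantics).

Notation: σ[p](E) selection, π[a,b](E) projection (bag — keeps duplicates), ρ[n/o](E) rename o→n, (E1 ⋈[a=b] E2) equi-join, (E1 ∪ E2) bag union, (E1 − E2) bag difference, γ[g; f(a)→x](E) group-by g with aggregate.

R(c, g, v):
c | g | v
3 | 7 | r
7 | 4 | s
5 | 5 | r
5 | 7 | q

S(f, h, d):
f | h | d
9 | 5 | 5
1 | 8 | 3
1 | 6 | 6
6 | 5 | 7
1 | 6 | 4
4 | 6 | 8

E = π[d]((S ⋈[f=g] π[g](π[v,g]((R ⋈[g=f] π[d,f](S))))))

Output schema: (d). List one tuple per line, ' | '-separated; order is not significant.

Per-node cardinality:
  S → 6
  R → 4
  S → 6
  π[d,f](S) → 6
  (R ⋈[g=f] π[d,f](S)) → 1
  π[v,g]((R ⋈[g=f] π[d,f](S))) → 1
  π[g](π[v,g]((R ⋈[g=f] π[d,f](S)))) → 1
  (S ⋈[f=g] π[g](π[v,g]((R ⋈[g=f] π[d,f](S))))) → 1
  π[d]((S ⋈[f=g] π[g](π[v,g]((R ⋈[g=f] π[d,f](S)))))) → 1

== RESULT ==
d
8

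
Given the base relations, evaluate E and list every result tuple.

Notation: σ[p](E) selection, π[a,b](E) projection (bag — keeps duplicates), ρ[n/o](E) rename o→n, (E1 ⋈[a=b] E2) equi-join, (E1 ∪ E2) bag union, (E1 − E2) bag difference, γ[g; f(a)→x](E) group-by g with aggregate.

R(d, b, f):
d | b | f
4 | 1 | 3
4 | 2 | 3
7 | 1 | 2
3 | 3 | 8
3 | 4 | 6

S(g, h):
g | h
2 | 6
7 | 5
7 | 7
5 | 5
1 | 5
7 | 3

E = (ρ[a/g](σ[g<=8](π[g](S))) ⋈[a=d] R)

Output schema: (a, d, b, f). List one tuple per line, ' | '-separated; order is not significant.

Subexpression sizes:
  S → 6
  π[g](S) → 6
  σ[g<=8](π[g](S)) → 6
  ρ[a/g](σ[g<=8](π[g](S))) → 6
  R → 5
  (ρ[a/g](σ[g<=8](π[g](S))) ⋈[a=d] R) → 3

== RESULT ==
a | d | b | f
7 | 7 | 1 | 2
7 | 7 | 1 | 2
7 | 7 | 1 | 2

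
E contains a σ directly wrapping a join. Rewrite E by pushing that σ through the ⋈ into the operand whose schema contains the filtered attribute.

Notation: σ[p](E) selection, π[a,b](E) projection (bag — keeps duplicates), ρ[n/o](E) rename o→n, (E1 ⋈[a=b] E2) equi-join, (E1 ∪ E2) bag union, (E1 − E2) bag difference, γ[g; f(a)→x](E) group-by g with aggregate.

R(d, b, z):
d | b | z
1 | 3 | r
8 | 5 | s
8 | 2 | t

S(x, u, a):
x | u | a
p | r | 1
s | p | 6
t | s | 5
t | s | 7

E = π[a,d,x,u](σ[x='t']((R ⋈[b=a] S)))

σ filters on x, owned by the right side.
E' = π[a,d,x,u]((R ⋈[b=a] σ[x='t'](S)))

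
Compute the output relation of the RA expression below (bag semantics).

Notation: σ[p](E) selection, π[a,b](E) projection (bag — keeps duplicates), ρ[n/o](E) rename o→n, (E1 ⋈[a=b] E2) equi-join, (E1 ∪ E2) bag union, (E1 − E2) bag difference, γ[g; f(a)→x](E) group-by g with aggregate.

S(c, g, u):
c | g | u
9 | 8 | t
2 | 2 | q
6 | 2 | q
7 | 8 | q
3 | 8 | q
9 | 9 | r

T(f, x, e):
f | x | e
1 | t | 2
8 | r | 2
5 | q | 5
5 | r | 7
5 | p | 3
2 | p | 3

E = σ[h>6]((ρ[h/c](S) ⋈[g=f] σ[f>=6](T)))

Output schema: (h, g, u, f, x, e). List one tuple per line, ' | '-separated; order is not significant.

Stepwise |·|:
  S → 6
  ρ[h/c](S) → 6
  T → 6
  σ[f>=6](T) → 1
  (ρ[h/c](S) ⋈[g=f] σ[f>=6](T)) → 3
  σ[h>6]((ρ[h/c](S) ⋈[g=f] σ[f>=6](T))) → 2

== RESULT ==
h | g | u | f | x | e
7 | 8 | q | 8 | r | 2
9 | 8 | t | 8 | r | 2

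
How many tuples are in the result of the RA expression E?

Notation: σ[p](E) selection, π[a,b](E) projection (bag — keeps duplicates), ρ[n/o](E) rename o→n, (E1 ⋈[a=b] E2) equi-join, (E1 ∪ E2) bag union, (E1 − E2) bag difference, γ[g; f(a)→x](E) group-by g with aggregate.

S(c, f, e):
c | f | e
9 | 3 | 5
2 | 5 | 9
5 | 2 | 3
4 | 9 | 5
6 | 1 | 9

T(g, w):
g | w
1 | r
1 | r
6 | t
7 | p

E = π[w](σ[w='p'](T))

Per-node cardinality:
  T → 4
  σ[w='p'](T) → 1
  π[w](σ[w='p'](T)) → 1

|E| = 1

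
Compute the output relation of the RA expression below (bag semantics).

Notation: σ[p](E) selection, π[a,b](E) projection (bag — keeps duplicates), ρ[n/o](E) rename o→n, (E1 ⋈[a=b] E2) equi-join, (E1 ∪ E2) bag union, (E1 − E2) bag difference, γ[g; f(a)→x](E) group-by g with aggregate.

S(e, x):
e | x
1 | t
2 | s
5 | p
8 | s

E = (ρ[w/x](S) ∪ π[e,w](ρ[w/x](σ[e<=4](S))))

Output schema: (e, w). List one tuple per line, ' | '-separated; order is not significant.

Subexpression sizes:
  S → 4
  ρ[w/x](S) → 4
  S → 4
  σ[e<=4](S) → 2
  ρ[w/x](σ[e<=4](S)) → 2
  π[e,w](ρ[w/x](σ[e<=4](S))) → 2
  (ρ[w/x](S) ∪ π[e,w](ρ[w/x](σ[e<=4](S)))) → 6

== RESULT ==
e | w
1 | t
1 | t
2 | s
2 | s
5 | p
8 | s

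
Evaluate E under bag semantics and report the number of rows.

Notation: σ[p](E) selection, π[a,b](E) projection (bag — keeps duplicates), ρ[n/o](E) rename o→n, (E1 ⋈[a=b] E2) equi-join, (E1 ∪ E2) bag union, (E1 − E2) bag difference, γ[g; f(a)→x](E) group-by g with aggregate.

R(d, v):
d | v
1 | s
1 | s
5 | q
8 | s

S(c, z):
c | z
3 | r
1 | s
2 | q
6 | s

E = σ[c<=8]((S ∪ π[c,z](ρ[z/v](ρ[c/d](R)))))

Per-node cardinality:
  S → 4
  R → 4
  ρ[c/d](R) → 4
  ρ[z/v](ρ[c/d](R)) → 4
  π[c,z](ρ[z/v](ρ[c/d](R))) → 4
  (S ∪ π[c,z](ρ[z/v](ρ[c/d](R)))) → 8
  σ[c<=8]((S ∪ π[c,z](ρ[z/v](ρ[c/d](R))))) → 8

|E| = 8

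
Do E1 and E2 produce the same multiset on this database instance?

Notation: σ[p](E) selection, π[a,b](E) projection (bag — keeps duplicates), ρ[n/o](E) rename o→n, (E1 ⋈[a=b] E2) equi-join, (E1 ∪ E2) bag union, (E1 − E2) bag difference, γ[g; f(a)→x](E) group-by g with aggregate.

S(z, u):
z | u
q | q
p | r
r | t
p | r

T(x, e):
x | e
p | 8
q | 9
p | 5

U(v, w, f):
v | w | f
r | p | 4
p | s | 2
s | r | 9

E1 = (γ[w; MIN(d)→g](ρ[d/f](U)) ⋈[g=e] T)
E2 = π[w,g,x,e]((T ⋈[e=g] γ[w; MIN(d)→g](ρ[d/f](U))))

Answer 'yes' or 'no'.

E1 per-node cardinality:
  U → 3
  ρ[d/f](U) → 3
  γ[w; MIN(d)→g](ρ[d/f](U)) → 3
  T → 3
  (γ[w; MIN(d)→g](ρ[d/f](U)) ⋈[g=e] T) → 1
E2 per-node cardinality:
  T → 3
  U → 3
  ρ[d/f](U) → 3
  γ[w; MIN(d)→g](ρ[d/f](U)) → 3
  (T ⋈[e=g] γ[w; MIN(d)→g](ρ[d/f](U))) → 1
  π[w,g,x,e]((T ⋈[e=g] γ[w; MIN(d)→g](ρ[d/f](U)))) → 1

E1 and E2 produce the same multiset:
w | g | x | e
r | 9 | q | 9

yes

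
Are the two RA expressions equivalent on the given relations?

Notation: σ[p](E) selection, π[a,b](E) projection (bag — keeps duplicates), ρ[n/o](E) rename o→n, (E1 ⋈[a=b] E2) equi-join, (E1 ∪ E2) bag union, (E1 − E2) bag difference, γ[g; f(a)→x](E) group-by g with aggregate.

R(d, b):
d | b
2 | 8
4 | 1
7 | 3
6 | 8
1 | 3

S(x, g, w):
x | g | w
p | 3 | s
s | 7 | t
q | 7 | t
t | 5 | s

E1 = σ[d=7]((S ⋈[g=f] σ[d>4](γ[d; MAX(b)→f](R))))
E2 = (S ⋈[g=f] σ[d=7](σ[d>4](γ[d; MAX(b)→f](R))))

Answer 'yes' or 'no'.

E1 row counts bottom-up:
  S → 4
  R → 5
  γ[d; MAX(b)→f](R) → 5
  σ[d>4](γ[d; MAX(b)→f](R)) → 2
  (S ⋈[g=f] σ[d>4](γ[d; MAX(b)→f](R))) → 1
  σ[d=7]((S ⋈[g=f] σ[d>4](γ[d; MAX(b)→f](R)))) → 1
E2 row counts bottom-up:
  S → 4
  R → 5
  γ[d; MAX(b)→f](R) → 5
  σ[d>4](γ[d; MAX(b)→f](R)) → 2
  σ[d=7](σ[d>4](γ[d; MAX(b)→f](R))) → 1
  (S ⋈[g=f] σ[d=7](σ[d>4](γ[d; MAX(b)→f](R)))) → 1

E1 and E2 produce the same multiset:
x | g | w | d | f
p | 3 | s | 7 | 3

yes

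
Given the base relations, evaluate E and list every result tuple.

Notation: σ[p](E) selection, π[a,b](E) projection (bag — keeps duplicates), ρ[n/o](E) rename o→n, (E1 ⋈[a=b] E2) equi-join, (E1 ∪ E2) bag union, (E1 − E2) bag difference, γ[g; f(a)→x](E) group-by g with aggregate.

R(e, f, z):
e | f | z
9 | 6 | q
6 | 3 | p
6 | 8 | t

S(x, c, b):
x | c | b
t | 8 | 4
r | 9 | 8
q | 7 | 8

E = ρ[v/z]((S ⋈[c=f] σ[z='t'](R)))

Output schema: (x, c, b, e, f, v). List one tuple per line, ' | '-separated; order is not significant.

Subexpression sizes:
  S → 3
  R → 3
  σ[z='t'](R) → 1
  (S ⋈[c=f] σ[z='t'](R)) → 1
  ρ[v/z]((S ⋈[c=f] σ[z='t'](R))) → 1

== RESULT ==
x | c | b | e | f | v
t | 8 | 4 | 6 | 8 | t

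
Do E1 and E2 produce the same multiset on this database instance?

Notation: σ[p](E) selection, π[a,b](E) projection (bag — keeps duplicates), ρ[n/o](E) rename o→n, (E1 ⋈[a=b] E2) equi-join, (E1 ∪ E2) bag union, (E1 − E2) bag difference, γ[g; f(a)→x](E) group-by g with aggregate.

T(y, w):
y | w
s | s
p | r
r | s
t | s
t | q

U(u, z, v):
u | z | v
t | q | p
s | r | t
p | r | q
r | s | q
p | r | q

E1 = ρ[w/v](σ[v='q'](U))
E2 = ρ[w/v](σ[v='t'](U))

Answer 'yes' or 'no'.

E1 subexpression sizes:
  U → 5
  σ[v='q'](U) → 3
  ρ[w/v](σ[v='q'](U)) → 3
E2 subexpression sizes:
  U → 5
  σ[v='t'](U) → 1
  ρ[w/v](σ[v='t'](U)) → 1

E1 result:
u | z | w
p | r | q
p | r | q
r | s | q
E2 result:
u | z | w
s | r | t
Witness: ('s', 'r', 't') appears 0× in E1 but 1× in E2.

no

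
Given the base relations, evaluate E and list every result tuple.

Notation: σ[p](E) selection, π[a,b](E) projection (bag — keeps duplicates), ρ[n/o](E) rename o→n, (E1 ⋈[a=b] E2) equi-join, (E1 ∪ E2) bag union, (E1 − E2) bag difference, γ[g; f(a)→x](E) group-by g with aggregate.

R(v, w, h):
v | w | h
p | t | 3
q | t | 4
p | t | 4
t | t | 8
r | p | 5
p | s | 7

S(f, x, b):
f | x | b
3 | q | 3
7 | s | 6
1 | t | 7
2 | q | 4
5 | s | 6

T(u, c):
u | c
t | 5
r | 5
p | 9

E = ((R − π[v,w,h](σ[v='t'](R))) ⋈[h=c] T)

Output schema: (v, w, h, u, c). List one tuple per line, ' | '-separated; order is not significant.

Stepwise |·|:
  R → 6
  R → 6
  σ[v='t'](R) → 1
  π[v,w,h](σ[v='t'](R)) → 1
  (R − π[v,w,h](σ[v='t'](R))) → 5
  T → 3
  ((R − π[v,w,h](σ[v='t'](R))) ⋈[h=c] T) → 2

== RESULT ==
v | w | h | u | c
r | p | 5 | r | 5
r | p | 5 | t | 5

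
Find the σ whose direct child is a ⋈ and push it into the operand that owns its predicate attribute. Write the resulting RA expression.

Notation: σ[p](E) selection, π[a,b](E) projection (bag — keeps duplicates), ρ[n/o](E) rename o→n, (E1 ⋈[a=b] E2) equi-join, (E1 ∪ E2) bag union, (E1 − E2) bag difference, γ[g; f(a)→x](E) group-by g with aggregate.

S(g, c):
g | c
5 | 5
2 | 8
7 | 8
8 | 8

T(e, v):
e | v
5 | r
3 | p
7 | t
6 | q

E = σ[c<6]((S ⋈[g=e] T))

σ filters on c, owned by the left side.
E' = (σ[c<6](S) ⋈[g=e] T)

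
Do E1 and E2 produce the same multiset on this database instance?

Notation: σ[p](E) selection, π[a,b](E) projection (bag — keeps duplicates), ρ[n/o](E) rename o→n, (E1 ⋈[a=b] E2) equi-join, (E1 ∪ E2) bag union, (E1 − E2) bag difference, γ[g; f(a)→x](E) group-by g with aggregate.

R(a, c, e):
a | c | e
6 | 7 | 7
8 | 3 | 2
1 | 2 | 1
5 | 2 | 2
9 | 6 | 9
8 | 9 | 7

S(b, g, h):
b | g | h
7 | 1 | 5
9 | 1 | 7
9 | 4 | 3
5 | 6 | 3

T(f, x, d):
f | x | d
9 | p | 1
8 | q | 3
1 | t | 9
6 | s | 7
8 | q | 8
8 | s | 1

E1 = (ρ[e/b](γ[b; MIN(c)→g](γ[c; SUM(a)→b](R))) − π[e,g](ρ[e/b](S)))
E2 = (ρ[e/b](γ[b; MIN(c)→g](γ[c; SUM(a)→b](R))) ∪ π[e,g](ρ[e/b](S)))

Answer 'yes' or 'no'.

E1 per-node cardinality:
  R → 6
  γ[c; SUM(a)→b](R) → 5
  γ[b; MIN(c)→g](γ[c; SUM(a)→b](R)) → 3
  ρ[e/b](γ[b; MIN(c)→g](γ[c; SUM(a)→b](R))) → 3
  S → 4
  ρ[e/b](S) → 4
  π[e,g](ρ[e/b](S)) → 4
  (ρ[e/b](γ[b; MIN(c)→g](γ[c; SUM(a)→b](R))) − π[e,g](ρ[e/b](S))) → 3
E2 per-node cardinality:
  R → 6
  γ[c; SUM(a)→b](R) → 5
  γ[b; MIN(c)→g](γ[c; SUM(a)→b](R)) → 3
  ρ[e/b](γ[b; MIN(c)→g](γ[c; SUM(a)→b](R))) → 3
  S → 4
  ρ[e/b](S) → 4
  π[e,g](ρ[e/b](S)) → 4
  (ρ[e/b](γ[b; MIN(c)→g](γ[c; SUM(a)→b](R))) ∪ π[e,g](ρ[e/b](S))) → 7

E1 result:
e | g
6 | 2
8 | 3
9 | 6
E2 result:
e | g
5 | 6
6 | 2
7 | 1
8 | 3
9 | 1
9 | 4
9 | 6
Witness: (7, 1) appears 0× in E1 but 1× in E2.

no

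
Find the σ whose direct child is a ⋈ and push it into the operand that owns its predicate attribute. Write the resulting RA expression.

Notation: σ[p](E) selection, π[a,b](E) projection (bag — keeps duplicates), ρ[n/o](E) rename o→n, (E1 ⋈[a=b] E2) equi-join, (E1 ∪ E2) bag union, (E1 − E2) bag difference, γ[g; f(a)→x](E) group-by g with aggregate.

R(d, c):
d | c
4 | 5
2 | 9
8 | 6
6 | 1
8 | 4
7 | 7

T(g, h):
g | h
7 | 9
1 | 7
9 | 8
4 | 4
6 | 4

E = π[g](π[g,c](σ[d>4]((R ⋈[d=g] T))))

σ filters on d, owned by the left side.
E' = π[g](π[g,c]((σ[d>4](R) ⋈[d=g] T)))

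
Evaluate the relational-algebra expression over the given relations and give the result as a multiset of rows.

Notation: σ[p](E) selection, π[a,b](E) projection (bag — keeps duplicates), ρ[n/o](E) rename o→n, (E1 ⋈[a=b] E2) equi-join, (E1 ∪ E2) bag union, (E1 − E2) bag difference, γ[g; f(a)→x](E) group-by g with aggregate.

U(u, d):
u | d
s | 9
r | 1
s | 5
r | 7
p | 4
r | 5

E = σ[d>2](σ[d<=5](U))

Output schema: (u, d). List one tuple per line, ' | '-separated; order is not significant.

Per-node cardinality:
  U → 6
  σ[d<=5](U) → 4
  σ[d>2](σ[d<=5](U)) → 3

== RESULT ==
u | d
p | 4
r | 5
s | 5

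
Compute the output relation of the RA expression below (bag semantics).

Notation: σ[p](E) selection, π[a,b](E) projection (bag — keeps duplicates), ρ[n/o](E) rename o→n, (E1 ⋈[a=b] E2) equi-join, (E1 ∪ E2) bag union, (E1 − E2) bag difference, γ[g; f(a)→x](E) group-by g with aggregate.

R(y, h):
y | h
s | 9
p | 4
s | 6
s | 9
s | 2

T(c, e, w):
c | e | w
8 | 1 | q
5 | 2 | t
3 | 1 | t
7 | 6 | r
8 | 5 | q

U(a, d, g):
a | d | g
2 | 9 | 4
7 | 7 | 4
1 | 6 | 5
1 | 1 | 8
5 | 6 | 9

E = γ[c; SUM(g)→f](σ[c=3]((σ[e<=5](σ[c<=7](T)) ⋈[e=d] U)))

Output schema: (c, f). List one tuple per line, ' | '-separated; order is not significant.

Per-node cardinality:
  T → 5
  σ[c<=7](T) → 3
  σ[e<=5](σ[c<=7](T)) → 2
  U → 5
  (σ[e<=5](σ[c<=7](T)) ⋈[e=d] U) → 1
  σ[c=3]((σ[e<=5](σ[c<=7](T)) ⋈[e=d] U)) → 1
  γ[c; SUM(g)→f](σ[c=3]((σ[e<=5](σ[c<=7](T)) ⋈[e=d] U))) → 1

== RESULT ==
c | f
3 | 8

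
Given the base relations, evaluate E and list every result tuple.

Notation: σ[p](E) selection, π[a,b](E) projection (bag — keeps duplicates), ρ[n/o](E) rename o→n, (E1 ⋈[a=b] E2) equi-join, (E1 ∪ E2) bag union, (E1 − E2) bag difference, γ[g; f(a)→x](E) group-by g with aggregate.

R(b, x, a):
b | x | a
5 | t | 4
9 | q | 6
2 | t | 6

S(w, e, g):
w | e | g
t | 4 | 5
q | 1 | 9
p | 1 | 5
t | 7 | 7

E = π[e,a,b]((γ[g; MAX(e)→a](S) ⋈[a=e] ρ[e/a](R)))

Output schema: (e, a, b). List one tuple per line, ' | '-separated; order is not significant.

Stepwise |·|:
  S → 4
  γ[g; MAX(e)→a](S) → 3
  R → 3
  ρ[e/a](R) → 3
  (γ[g; MAX(e)→a](S) ⋈[a=e] ρ[e/a](R)) → 1
  π[e,a,b]((γ[g; MAX(e)→a](S) ⋈[a=e] ρ[e/a](R))) → 1

== RESULT ==
e | a | b
4 | 4 | 5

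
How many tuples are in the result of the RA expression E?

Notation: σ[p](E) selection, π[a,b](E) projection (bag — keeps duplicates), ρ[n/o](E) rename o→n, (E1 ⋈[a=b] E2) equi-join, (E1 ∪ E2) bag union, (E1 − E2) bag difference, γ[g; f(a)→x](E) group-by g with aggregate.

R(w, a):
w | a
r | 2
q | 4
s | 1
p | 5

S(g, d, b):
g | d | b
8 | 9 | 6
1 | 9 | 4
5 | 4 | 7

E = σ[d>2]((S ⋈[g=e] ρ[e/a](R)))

Subexpression sizes:
  S → 3
  R → 4
  ρ[e/a](R) → 4
  (S ⋈[g=e] ρ[e/a](R)) → 2
  σ[d>2]((S ⋈[g=e] ρ[e/a](R))) → 2

|E| = 2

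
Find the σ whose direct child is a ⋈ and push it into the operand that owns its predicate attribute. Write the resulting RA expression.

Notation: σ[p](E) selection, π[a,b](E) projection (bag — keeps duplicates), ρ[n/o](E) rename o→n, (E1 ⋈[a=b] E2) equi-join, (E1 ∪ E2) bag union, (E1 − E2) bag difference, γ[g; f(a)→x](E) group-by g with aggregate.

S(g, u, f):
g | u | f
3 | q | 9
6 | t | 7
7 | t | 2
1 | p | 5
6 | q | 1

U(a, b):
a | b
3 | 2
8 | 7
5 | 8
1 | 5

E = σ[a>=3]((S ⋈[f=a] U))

σ filters on a, owned by the right side.
E' = (S ⋈[f=a] σ[a>=3](U))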